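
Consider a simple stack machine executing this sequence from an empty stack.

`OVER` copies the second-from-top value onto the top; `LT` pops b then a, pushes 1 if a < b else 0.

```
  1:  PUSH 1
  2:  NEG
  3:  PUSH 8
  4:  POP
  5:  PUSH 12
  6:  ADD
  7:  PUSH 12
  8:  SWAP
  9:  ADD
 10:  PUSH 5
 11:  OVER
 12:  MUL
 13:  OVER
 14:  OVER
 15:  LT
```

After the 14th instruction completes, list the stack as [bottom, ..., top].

[23, 115, 23, 115]

PUSH 1  → [1]
NEG     → [-1]
PUSH 8  → [-1, 8]
POP     → [-1]
PUSH 12 → [-1, 12]
ADD     → [11]
PUSH 12 → [11, 12]
SWAP    → [12, 11]
ADD     → [23]
PUSH 5  → [23, 5]
OVER    → [23, 5, 23]
MUL     → [23, 115]
OVER    → [23, 115, 23]
OVER    → [23, 115, 23, 115]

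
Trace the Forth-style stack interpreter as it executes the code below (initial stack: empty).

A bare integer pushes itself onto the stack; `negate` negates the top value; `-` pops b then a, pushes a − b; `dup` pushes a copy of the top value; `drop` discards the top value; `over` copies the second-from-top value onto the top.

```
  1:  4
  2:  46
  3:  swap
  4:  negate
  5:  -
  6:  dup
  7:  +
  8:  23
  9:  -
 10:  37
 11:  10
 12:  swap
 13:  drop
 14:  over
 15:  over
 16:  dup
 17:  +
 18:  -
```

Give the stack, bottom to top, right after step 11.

4      -> [4]
46     -> [4, 46]
swap   -> [46, 4]
negate -> [46, -4]
-      -> [50]
dup    -> [50, 50]
+      -> [100]
23     -> [100, 23]
-      -> [77]
37     -> [77, 37]
10     -> [77, 37, 10]

[77, 37, 10]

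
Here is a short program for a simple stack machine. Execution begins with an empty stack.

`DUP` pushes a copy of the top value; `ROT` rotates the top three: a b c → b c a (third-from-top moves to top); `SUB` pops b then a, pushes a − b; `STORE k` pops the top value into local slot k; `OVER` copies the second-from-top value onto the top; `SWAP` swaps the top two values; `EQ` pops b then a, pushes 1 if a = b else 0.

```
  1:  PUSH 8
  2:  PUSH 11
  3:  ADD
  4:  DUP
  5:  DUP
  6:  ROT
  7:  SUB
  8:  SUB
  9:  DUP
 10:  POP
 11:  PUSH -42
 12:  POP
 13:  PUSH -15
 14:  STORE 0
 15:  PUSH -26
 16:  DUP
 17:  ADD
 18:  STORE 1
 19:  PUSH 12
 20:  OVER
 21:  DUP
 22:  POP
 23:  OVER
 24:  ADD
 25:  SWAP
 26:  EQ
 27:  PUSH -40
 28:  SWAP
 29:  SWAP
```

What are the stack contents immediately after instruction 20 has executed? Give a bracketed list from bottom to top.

[19, 12, 19]

PUSH 8   → 8
PUSH 11  → 8 11
ADD      → 19
DUP      → 19 19
DUP      → 19 19 19
ROT      → 19 19 19
SUB      → 19 0
SUB      → 19
DUP      → 19 19
POP      → 19
PUSH -42 → 19 -42
POP      → 19
PUSH -15 → 19 -15
STORE 0  → 19
PUSH -26 → 19 -26
DUP      → 19 -26 -26
ADD      → 19 -52
STORE 1  → 19
PUSH 12  → 19 12
OVER     → 19 12 19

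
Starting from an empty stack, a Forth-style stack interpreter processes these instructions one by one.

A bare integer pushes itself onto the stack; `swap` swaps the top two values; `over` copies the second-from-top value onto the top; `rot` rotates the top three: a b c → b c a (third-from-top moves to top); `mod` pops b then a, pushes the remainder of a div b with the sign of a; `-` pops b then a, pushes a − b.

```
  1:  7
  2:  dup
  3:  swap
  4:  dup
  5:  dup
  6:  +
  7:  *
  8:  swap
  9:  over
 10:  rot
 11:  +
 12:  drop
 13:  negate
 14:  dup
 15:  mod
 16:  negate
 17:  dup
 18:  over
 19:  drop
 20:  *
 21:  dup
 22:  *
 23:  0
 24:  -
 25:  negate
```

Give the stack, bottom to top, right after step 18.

[0, 0, 0]

7      → 7
dup    → 7 7
swap   → 7 7
dup    → 7 7 7
dup    → 7 7 7 7
+      → 7 7 14
*      → 7 98
swap   → 98 7
over   → 98 7 98
rot    → 7 98 98
+      → 7 196
drop   → 7
negate → -7
dup    → -7 -7
mod    → 0
negate → 0
dup    → 0 0
over   → 0 0 0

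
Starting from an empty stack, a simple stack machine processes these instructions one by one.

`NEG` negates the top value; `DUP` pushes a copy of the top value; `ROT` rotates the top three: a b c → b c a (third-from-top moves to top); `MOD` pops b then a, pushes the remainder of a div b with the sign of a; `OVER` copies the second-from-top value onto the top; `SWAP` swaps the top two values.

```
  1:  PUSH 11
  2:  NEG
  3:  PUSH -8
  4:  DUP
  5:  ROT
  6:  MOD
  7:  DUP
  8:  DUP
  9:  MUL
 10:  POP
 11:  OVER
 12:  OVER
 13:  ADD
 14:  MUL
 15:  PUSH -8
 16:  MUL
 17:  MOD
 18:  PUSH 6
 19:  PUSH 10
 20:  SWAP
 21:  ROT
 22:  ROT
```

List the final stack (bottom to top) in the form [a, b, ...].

PUSH 11 : [11]
NEG     : [-11]
PUSH -8 : [-11, -8]
DUP     : [-11, -8, -8]
ROT     : [-8, -8, -11]
MOD     : [-8, -8]
DUP     : [-8, -8, -8]
DUP     : [-8, -8, -8, -8]
MUL     : [-8, -8, 64]
POP     : [-8, -8]
OVER    : [-8, -8, -8]
OVER    : [-8, -8, -8, -8]
ADD     : [-8, -8, -16]
MUL     : [-8, 128]
PUSH -8 : [-8, 128, -8]
MUL     : [-8, -1024]
MOD     : [-8]
PUSH 6  : [-8, 6]
PUSH 10 : [-8, 6, 10]
SWAP    : [-8, 10, 6]
ROT     : [10, 6, -8]
ROT     : [6, -8, 10]

[6, -8, 10]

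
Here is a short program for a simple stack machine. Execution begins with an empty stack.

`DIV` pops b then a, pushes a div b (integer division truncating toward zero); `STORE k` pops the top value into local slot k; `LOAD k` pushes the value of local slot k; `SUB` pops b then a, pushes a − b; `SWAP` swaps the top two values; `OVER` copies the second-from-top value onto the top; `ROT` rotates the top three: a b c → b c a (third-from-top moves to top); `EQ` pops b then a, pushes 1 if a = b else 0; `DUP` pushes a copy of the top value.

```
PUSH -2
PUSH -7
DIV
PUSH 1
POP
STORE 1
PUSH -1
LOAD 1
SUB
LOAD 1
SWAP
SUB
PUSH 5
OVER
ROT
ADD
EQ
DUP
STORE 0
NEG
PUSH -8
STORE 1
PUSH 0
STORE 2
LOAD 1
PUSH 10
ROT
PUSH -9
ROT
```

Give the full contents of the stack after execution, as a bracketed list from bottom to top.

PUSH -2 → [-2]
PUSH -7 → [-2, -7]
DIV     → [0]
PUSH 1  → [0, 1]
POP     → [0]
STORE 1 → []
PUSH -1 → [-1]
LOAD 1  → [-1, 0]
SUB     → [-1]
LOAD 1  → [-1, 0]
SWAP    → [0, -1]
SUB     → [1]
PUSH 5  → [1, 5]
OVER    → [1, 5, 1]
ROT     → [5, 1, 1]
ADD     → [5, 2]
EQ      → [0]
DUP     → [0, 0]
STORE 0 → [0]
NEG     → [0]
PUSH -8 → [0, -8]
STORE 1 → [0]
PUSH 0  → [0, 0]
STORE 2 → [0]
LOAD 1  → [0, -8]
PUSH 10 → [0, -8, 10]
ROT     → [-8, 10, 0]
PUSH -9 → [-8, 10, 0, -9]
ROT     → [-8, 0, -9, 10]

[-8, 0, -9, 10]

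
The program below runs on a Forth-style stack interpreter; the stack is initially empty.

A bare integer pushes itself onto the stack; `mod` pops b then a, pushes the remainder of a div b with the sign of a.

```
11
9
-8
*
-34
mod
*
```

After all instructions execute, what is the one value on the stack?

-44

11  : 11
9   : 11 9
-8  : 11 9 -8
*   : 11 -72
-34 : 11 -72 -34
mod : 11 -4
*   : -44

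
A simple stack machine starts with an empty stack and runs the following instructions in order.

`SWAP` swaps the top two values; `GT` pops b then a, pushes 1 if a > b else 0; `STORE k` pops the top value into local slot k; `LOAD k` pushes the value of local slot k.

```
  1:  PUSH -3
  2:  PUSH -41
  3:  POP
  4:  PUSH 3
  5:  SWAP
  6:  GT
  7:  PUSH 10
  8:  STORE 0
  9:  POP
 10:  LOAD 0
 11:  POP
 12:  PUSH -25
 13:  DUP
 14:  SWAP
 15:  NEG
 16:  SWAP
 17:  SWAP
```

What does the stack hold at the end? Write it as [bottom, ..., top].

PUSH -3   -3
PUSH -41  -3 -41
POP       -3
PUSH 3    -3 3
SWAP      3 -3
GT        1
PUSH 10   1 10
STORE 0   1
POP       (empty)
LOAD 0    10
POP       (empty)
PUSH -25  -25
DUP       -25 -25
SWAP      -25 -25
NEG       -25 25
SWAP      25 -25
SWAP      -25 25

[-25, 25]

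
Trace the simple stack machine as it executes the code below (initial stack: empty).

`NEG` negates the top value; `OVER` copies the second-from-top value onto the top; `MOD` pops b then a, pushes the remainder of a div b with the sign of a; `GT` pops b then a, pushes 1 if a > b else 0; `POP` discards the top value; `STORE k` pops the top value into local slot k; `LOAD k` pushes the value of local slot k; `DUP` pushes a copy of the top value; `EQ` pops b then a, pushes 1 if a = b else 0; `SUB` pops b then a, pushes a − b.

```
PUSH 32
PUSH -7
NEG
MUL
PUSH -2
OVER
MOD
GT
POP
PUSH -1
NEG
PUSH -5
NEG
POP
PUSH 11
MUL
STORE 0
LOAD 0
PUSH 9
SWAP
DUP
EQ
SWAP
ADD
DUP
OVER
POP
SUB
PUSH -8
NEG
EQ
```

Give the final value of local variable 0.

11

PUSH 32 → [32]
PUSH -7 → [32, -7]
NEG     → [32, 7]
MUL     → [224]
PUSH -2 → [224, -2]
OVER    → [224, -2, 224]
MOD     → [224, -2]
GT      → [1]
POP     → []
PUSH -1 → [-1]
NEG     → [1]
PUSH -5 → [1, -5]
NEG     → [1, 5]
POP     → [1]
PUSH 11 → [1, 11]
MUL     → [11]
STORE 0 → []
LOAD 0  → [11]
PUSH 9  → [11, 9]
SWAP    → [9, 11]
DUP     → [9, 11, 11]
EQ      → [9, 1]
SWAP    → [1, 9]
ADD     → [10]
DUP     → [10, 10]
OVER    → [10, 10, 10]
POP     → [10, 10]
SUB     → [0]
PUSH -8 → [0, -8]
NEG     → [0, 8]
EQ      → [0]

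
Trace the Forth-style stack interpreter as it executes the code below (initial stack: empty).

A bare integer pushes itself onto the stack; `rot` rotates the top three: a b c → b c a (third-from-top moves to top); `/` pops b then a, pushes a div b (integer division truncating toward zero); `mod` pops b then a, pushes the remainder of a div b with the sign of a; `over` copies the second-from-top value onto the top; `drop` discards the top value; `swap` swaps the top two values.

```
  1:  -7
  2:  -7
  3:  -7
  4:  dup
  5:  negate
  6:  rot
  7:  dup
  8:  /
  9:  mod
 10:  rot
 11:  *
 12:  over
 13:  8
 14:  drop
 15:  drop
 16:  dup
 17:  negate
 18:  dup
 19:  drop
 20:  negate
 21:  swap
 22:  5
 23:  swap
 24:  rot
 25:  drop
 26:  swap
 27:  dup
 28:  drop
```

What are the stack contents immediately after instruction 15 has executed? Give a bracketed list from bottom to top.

[-7, 0]

-7     : -7
-7     : -7 -7
-7     : -7 -7 -7
dup    : -7 -7 -7 -7
negate : -7 -7 -7 7
rot    : -7 -7 7 -7
dup    : -7 -7 7 -7 -7
/      : -7 -7 7 1
mod    : -7 -7 0
rot    : -7 0 -7
*      : -7 0
over   : -7 0 -7
8      : -7 0 -7 8
drop   : -7 0 -7
drop   : -7 0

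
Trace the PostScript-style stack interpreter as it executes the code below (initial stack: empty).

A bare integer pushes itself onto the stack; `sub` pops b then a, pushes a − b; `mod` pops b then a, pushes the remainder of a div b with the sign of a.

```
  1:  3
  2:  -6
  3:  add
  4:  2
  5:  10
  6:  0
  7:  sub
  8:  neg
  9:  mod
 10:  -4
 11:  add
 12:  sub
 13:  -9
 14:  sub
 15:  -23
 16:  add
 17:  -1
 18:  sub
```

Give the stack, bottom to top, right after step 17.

[-15, -1]

3    3
-6   3 -6
add  -3
2    -3 2
10   -3 2 10
0    -3 2 10 0
sub  -3 2 10
neg  -3 2 -10
mod  -3 2
-4   -3 2 -4
add  -3 -2
sub  -1
-9   -1 -9
sub  8
-23  8 -23
add  -15
-1   -15 -1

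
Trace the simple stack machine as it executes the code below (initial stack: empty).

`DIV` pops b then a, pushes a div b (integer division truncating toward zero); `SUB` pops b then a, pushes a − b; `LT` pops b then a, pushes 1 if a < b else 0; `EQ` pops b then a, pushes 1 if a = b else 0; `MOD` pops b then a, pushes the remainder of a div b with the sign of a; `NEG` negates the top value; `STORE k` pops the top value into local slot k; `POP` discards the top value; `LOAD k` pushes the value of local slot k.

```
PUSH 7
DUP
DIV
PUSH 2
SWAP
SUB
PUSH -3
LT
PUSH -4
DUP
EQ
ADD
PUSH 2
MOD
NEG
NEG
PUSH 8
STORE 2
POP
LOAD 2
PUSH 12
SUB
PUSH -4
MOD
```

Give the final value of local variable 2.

PUSH 7  : 7
DUP     : 7 7
DIV     : 1
PUSH 2  : 1 2
SWAP    : 2 1
SUB     : 1
PUSH -3 : 1 -3
LT      : 0
PUSH -4 : 0 -4
DUP     : 0 -4 -4
EQ      : 0 1
ADD     : 1
PUSH 2  : 1 2
MOD     : 1
NEG     : -1
NEG     : 1
PUSH 8  : 1 8
STORE 2 : 1
POP     : (empty)
LOAD 2  : 8
PUSH 12 : 8 12
SUB     : -4
PUSH -4 : -4 -4
MOD     : 0

8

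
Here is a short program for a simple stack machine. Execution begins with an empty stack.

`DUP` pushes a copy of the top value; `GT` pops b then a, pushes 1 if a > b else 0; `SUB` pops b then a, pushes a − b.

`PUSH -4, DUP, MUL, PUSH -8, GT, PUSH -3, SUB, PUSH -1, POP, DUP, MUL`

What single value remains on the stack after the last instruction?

PUSH -4  -4
DUP      -4 -4
MUL      16
PUSH -8  16 -8
GT       1
PUSH -3  1 -3
SUB      4
PUSH -1  4 -1
POP      4
DUP      4 4
MUL      16

16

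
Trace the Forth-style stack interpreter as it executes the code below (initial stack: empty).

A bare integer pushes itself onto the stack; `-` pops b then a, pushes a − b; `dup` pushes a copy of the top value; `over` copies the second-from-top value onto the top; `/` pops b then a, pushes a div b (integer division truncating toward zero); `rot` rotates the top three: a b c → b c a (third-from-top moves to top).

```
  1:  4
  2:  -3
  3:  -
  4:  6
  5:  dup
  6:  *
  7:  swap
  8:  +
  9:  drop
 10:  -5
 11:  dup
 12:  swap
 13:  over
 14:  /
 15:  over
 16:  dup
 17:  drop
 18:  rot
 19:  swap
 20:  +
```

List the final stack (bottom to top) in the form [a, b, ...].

[1, -10]

4    → [4]
-3   → [4, -3]
-    → [7]
6    → [7, 6]
dup  → [7, 6, 6]
*    → [7, 36]
swap → [36, 7]
+    → [43]
drop → []
-5   → [-5]
dup  → [-5, -5]
swap → [-5, -5]
over → [-5, -5, -5]
/    → [-5, 1]
over → [-5, 1, -5]
dup  → [-5, 1, -5, -5]
drop → [-5, 1, -5]
rot  → [1, -5, -5]
swap → [1, -5, -5]
+    → [1, -10]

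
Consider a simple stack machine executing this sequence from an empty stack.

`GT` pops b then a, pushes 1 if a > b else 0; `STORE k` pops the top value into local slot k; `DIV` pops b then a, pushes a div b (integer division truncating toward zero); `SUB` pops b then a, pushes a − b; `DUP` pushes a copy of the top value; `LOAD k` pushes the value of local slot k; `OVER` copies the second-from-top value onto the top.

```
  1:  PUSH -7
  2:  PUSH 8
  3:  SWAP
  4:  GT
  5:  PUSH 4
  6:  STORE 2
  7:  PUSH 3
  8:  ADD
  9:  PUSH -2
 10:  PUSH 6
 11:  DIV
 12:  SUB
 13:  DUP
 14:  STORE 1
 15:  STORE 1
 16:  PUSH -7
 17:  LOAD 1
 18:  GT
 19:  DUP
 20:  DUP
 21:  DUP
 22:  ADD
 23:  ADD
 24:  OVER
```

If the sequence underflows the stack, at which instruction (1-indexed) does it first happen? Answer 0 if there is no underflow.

0

PUSH -7  -7
PUSH 8   -7 8
SWAP     8 -7
GT       1
PUSH 4   1 4
STORE 2  1
PUSH 3   1 3
ADD      4
PUSH -2  4 -2
PUSH 6   4 -2 6
DIV      4 0
SUB      4
DUP      4 4
STORE 1  4
STORE 1  (empty)
PUSH -7  -7
LOAD 1   -7 4
GT       0
DUP      0 0
DUP      0 0 0
DUP      0 0 0 0
ADD      0 0 0
ADD      0 0
OVER     0 0 0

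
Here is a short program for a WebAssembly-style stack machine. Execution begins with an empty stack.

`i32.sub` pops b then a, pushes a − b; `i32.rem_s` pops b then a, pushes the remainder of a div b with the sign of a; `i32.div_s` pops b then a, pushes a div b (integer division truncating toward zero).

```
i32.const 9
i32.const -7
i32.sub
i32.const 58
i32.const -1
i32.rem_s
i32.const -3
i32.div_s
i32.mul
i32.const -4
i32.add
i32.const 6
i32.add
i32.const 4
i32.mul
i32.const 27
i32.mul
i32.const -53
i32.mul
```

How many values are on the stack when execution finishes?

i32.const 9   → 9
i32.const -7  → 9 -7
i32.sub       → 16
i32.const 58  → 16 58
i32.const -1  → 16 58 -1
i32.rem_s     → 16 0
i32.const -3  → 16 0 -3
i32.div_s     → 16 0
i32.mul       → 0
i32.const -4  → 0 -4
i32.add       → -4
i32.const 6   → -4 6
i32.add       → 2
i32.const 4   → 2 4
i32.mul       → 8
i32.const 27  → 8 27
i32.mul       → 216
i32.const -53 → 216 -53
i32.mul       → -11448

1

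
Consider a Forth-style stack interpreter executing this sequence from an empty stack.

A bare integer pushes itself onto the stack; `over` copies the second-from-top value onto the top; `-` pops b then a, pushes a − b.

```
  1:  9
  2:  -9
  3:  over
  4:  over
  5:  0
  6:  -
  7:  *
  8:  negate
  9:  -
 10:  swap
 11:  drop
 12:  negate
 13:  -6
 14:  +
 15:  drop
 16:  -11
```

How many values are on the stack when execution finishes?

9      : 9
-9     : 9 -9
over   : 9 -9 9
over   : 9 -9 9 -9
0      : 9 -9 9 -9 0
-      : 9 -9 9 -9
*      : 9 -9 -81
negate : 9 -9 81
-      : 9 -90
swap   : -90 9
drop   : -90
negate : 90
-6     : 90 -6
+      : 84
drop   : (empty)
-11    : -11

1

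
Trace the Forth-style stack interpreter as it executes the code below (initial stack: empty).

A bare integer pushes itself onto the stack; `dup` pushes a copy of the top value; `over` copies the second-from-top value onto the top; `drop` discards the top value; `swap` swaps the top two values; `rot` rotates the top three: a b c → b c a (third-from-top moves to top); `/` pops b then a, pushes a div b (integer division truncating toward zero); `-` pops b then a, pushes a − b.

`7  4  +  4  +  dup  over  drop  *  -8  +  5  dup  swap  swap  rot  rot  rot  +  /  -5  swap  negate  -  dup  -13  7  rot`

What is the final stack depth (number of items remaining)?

7       7
4       7 4
+       11
4       11 4
+       15
dup     15 15
over    15 15 15
drop    15 15
*       225
-8      225 -8
+       217
5       217 5
dup     217 5 5
swap    217 5 5
swap    217 5 5
rot     5 5 217
rot     5 217 5
rot     217 5 5
+       217 10
/       21
-5      21 -5
swap    -5 21
negate  -5 -21
-       16
dup     16 16
-13     16 16 -13
7       16 16 -13 7
rot     16 -13 7 16

4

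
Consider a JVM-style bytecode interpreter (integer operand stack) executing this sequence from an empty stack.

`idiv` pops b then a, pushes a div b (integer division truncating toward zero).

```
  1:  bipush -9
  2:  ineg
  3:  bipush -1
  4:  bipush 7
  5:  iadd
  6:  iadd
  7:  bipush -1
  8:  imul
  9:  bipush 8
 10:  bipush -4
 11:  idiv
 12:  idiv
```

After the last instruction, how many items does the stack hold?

bipush -9 -> [-9]
ineg      -> [9]
bipush -1 -> [9, -1]
bipush 7  -> [9, -1, 7]
iadd      -> [9, 6]
iadd      -> [15]
bipush -1 -> [15, -1]
imul      -> [-15]
bipush 8  -> [-15, 8]
bipush -4 -> [-15, 8, -4]
idiv      -> [-15, -2]
idiv      -> [7]

1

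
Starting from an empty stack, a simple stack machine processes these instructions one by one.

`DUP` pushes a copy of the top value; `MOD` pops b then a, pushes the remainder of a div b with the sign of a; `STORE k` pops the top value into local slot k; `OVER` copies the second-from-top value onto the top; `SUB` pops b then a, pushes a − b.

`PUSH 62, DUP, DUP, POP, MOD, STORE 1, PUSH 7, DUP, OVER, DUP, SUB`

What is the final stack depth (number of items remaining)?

PUSH 62 -> [62]
DUP     -> [62, 62]
DUP     -> [62, 62, 62]
POP     -> [62, 62]
MOD     -> [0]
STORE 1 -> []
PUSH 7  -> [7]
DUP     -> [7, 7]
OVER    -> [7, 7, 7]
DUP     -> [7, 7, 7, 7]
SUB     -> [7, 7, 0]

3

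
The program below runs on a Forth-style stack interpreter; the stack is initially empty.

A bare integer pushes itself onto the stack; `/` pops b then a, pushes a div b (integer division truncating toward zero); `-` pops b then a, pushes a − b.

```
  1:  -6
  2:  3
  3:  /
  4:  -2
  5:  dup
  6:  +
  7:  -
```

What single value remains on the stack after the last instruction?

-6  → -6
3   → -6 3
/   → -2
-2  → -2 -2
dup → -2 -2 -2
+   → -2 -4
-   → 2

2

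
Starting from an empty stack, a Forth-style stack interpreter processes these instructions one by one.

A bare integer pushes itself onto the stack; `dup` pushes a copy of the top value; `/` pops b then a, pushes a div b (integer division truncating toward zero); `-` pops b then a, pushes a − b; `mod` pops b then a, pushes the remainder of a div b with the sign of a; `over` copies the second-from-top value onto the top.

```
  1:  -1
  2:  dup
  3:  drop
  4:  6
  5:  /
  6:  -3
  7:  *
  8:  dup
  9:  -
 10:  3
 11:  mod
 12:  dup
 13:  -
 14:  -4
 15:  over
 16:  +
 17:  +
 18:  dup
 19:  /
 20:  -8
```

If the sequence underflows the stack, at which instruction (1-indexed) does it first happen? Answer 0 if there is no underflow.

0

-1   -> [-1]
dup  -> [-1, -1]
drop -> [-1]
6    -> [-1, 6]
/    -> [0]
-3   -> [0, -3]
*    -> [0]
dup  -> [0, 0]
-    -> [0]
3    -> [0, 3]
mod  -> [0]
dup  -> [0, 0]
-    -> [0]
-4   -> [0, -4]
over -> [0, -4, 0]
+    -> [0, -4]
+    -> [-4]
dup  -> [-4, -4]
/    -> [1]
-8   -> [1, -8]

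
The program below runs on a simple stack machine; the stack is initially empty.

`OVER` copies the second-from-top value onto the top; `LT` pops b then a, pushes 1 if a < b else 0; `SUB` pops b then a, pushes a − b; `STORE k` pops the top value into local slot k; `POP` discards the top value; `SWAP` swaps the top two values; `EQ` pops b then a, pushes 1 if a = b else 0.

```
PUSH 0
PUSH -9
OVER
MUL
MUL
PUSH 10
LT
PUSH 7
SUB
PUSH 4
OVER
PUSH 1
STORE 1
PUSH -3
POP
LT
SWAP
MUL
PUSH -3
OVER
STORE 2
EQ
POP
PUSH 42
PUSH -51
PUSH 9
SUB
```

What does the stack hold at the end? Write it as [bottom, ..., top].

[42, -60]

PUSH 0   : [0]
PUSH -9  : [0, -9]
OVER     : [0, -9, 0]
MUL      : [0, 0]
MUL      : [0]
PUSH 10  : [0, 10]
LT       : [1]
PUSH 7   : [1, 7]
SUB      : [-6]
PUSH 4   : [-6, 4]
OVER     : [-6, 4, -6]
PUSH 1   : [-6, 4, -6, 1]
STORE 1  : [-6, 4, -6]
PUSH -3  : [-6, 4, -6, -3]
POP      : [-6, 4, -6]
LT       : [-6, 0]
SWAP     : [0, -6]
MUL      : [0]
PUSH -3  : [0, -3]
OVER     : [0, -3, 0]
STORE 2  : [0, -3]
EQ       : [0]
POP      : []
PUSH 42  : [42]
PUSH -51 : [42, -51]
PUSH 9   : [42, -51, 9]
SUB      : [42, -60]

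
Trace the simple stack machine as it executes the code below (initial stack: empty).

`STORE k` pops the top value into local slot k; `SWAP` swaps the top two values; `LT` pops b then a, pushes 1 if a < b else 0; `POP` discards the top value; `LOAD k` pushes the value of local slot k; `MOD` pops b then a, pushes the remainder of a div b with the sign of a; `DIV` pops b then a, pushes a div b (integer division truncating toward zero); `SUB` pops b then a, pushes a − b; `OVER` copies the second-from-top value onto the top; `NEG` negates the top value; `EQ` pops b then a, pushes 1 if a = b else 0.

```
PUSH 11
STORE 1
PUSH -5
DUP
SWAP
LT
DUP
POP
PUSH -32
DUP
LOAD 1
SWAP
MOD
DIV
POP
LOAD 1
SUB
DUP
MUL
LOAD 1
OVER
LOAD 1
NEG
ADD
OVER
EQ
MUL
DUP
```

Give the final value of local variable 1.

11

PUSH 11  : [11]
STORE 1  : []
PUSH -5  : [-5]
DUP      : [-5, -5]
SWAP     : [-5, -5]
LT       : [0]
DUP      : [0, 0]
POP      : [0]
PUSH -32 : [0, -32]
DUP      : [0, -32, -32]
LOAD 1   : [0, -32, -32, 11]
SWAP     : [0, -32, 11, -32]
MOD      : [0, -32, 11]
DIV      : [0, -2]
POP      : [0]
LOAD 1   : [0, 11]
SUB      : [-11]
DUP      : [-11, -11]
MUL      : [121]
LOAD 1   : [121, 11]
OVER     : [121, 11, 121]
LOAD 1   : [121, 11, 121, 11]
NEG      : [121, 11, 121, -11]
ADD      : [121, 11, 110]
OVER     : [121, 11, 110, 11]
EQ       : [121, 11, 0]
MUL      : [121, 0]
DUP      : [121, 0, 0]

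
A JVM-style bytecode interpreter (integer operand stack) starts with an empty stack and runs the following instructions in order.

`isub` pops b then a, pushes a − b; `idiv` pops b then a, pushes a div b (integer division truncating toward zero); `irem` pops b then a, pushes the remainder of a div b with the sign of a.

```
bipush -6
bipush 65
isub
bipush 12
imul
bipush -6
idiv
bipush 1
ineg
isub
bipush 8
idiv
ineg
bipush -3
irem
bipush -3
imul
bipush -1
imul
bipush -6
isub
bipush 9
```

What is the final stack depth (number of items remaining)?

bipush -6 → -6
bipush 65 → -6 65
isub      → -71
bipush 12 → -71 12
imul      → -852
bipush -6 → -852 -6
idiv      → 142
bipush 1  → 142 1
ineg      → 142 -1
isub      → 143
bipush 8  → 143 8
idiv      → 17
ineg      → -17
bipush -3 → -17 -3
irem      → -2
bipush -3 → -2 -3
imul      → 6
bipush -1 → 6 -1
imul      → -6
bipush -6 → -6 -6
isub      → 0
bipush 9  → 0 9

2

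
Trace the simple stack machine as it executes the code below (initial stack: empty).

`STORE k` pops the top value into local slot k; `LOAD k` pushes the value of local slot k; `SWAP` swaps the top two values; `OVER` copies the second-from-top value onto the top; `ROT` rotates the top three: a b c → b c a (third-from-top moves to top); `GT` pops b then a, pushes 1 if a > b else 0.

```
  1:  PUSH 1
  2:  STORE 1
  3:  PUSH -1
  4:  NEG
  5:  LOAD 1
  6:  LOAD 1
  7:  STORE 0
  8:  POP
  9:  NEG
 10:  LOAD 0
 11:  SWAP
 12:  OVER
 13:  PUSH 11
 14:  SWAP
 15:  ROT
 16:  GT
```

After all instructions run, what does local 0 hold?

1

PUSH 1   1
STORE 1  (empty)
PUSH -1  -1
NEG      1
LOAD 1   1 1
LOAD 1   1 1 1
STORE 0  1 1
POP      1
NEG      -1
LOAD 0   -1 1
SWAP     1 -1
OVER     1 -1 1
PUSH 11  1 -1 1 11
SWAP     1 -1 11 1
ROT      1 11 1 -1
GT       1 11 1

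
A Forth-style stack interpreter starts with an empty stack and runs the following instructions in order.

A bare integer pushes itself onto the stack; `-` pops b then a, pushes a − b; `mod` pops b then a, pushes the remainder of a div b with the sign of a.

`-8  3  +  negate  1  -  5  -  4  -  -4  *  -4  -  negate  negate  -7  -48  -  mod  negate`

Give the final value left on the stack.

-24

-8     → -8
3      → -8 3
+      → -5
negate → 5
1      → 5 1
-      → 4
5      → 4 5
-      → -1
4      → -1 4
-      → -5
-4     → -5 -4
*      → 20
-4     → 20 -4
-      → 24
negate → -24
negate → 24
-7     → 24 -7
-48    → 24 -7 -48
-      → 24 41
mod    → 24
negate → -24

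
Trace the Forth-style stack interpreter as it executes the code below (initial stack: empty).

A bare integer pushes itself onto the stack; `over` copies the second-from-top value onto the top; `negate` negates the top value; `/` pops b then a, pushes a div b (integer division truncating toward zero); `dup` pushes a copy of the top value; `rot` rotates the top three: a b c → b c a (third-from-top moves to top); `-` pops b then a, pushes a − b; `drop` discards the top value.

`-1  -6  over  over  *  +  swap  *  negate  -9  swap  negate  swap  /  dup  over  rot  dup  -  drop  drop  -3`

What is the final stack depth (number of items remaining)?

-1     → -1
-6     → -1 -6
over   → -1 -6 -1
over   → -1 -6 -1 -6
*      → -1 -6 6
+      → -1 0
swap   → 0 -1
*      → 0
negate → 0
-9     → 0 -9
swap   → -9 0
negate → -9 0
swap   → 0 -9
/      → 0
dup    → 0 0
over   → 0 0 0
rot    → 0 0 0
dup    → 0 0 0 0
-      → 0 0 0
drop   → 0 0
drop   → 0
-3     → 0 -3

2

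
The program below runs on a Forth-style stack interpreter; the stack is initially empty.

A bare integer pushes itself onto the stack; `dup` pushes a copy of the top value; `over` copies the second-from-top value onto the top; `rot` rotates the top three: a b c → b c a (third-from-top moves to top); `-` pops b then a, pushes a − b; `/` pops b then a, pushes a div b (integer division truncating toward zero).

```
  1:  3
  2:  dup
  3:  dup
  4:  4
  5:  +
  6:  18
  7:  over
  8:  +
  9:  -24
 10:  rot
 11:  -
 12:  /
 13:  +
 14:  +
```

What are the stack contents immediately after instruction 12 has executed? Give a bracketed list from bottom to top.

[3, 3, 0]

3     3
dup   3 3
dup   3 3 3
4     3 3 3 4
+     3 3 7
18    3 3 7 18
over  3 3 7 18 7
+     3 3 7 25
-24   3 3 7 25 -24
rot   3 3 25 -24 7
-     3 3 25 -31
/     3 3 0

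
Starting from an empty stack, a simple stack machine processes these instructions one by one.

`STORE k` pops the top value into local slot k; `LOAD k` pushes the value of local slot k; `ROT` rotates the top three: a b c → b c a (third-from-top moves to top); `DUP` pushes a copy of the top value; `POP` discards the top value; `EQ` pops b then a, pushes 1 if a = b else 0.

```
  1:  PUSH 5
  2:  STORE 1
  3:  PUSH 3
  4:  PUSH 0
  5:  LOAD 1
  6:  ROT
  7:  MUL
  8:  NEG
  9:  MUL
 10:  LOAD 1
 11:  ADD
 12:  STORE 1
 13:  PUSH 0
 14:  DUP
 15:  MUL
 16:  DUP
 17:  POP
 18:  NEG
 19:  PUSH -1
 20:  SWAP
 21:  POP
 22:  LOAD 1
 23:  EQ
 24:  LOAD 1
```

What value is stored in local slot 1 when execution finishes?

5

PUSH 5  → [5]
STORE 1 → []
PUSH 3  → [3]
PUSH 0  → [3, 0]
LOAD 1  → [3, 0, 5]
ROT     → [0, 5, 3]
MUL     → [0, 15]
NEG     → [0, -15]
MUL     → [0]
LOAD 1  → [0, 5]
ADD     → [5]
STORE 1 → []
PUSH 0  → [0]
DUP     → [0, 0]
MUL     → [0]
DUP     → [0, 0]
POP     → [0]
NEG     → [0]
PUSH -1 → [0, -1]
SWAP    → [-1, 0]
POP     → [-1]
LOAD 1  → [-1, 5]
EQ      → [0]
LOAD 1  → [0, 5]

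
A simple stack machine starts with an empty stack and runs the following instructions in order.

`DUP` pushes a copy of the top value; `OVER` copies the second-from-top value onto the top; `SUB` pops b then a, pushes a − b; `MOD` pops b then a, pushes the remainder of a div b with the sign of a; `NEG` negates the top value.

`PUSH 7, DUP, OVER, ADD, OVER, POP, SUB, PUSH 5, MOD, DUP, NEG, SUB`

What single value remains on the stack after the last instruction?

-4

PUSH 7 : [7]
DUP    : [7, 7]
OVER   : [7, 7, 7]
ADD    : [7, 14]
OVER   : [7, 14, 7]
POP    : [7, 14]
SUB    : [-7]
PUSH 5 : [-7, 5]
MOD    : [-2]
DUP    : [-2, -2]
NEG    : [-2, 2]
SUB    : [-4]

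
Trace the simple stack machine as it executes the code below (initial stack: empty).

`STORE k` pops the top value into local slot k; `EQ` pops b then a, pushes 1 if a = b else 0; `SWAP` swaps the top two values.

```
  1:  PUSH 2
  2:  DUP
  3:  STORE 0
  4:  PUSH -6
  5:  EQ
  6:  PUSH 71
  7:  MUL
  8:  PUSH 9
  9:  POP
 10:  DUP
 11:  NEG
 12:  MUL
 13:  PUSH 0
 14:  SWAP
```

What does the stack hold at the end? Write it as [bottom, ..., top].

PUSH 2  : [2]
DUP     : [2, 2]
STORE 0 : [2]
PUSH -6 : [2, -6]
EQ      : [0]
PUSH 71 : [0, 71]
MUL     : [0]
PUSH 9  : [0, 9]
POP     : [0]
DUP     : [0, 0]
NEG     : [0, 0]
MUL     : [0]
PUSH 0  : [0, 0]
SWAP    : [0, 0]

[0, 0]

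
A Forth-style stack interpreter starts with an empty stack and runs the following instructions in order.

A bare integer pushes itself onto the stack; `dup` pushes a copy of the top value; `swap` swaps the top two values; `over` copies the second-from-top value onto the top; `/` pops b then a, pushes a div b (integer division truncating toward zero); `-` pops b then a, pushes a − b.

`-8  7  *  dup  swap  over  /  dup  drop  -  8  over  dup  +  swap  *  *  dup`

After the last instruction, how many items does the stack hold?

2

-8   → [-8]
7    → [-8, 7]
*    → [-56]
dup  → [-56, -56]
swap → [-56, -56]
over → [-56, -56, -56]
/    → [-56, 1]
dup  → [-56, 1, 1]
drop → [-56, 1]
-    → [-57]
8    → [-57, 8]
over → [-57, 8, -57]
dup  → [-57, 8, -57, -57]
+    → [-57, 8, -114]
swap → [-57, -114, 8]
*    → [-57, -912]
*    → [51984]
dup  → [51984, 51984]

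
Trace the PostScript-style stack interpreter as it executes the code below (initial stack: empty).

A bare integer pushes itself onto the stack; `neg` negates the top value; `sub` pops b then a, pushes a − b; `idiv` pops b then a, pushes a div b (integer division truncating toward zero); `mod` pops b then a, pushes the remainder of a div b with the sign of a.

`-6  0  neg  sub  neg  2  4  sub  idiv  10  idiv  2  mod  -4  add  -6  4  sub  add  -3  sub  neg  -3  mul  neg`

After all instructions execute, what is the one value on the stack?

-6   : -6
0    : -6 0
neg  : -6 0
sub  : -6
neg  : 6
2    : 6 2
4    : 6 2 4
sub  : 6 -2
idiv : -3
10   : -3 10
idiv : 0
2    : 0 2
mod  : 0
-4   : 0 -4
add  : -4
-6   : -4 -6
4    : -4 -6 4
sub  : -4 -10
add  : -14
-3   : -14 -3
sub  : -11
neg  : 11
-3   : 11 -3
mul  : -33
neg  : 33

33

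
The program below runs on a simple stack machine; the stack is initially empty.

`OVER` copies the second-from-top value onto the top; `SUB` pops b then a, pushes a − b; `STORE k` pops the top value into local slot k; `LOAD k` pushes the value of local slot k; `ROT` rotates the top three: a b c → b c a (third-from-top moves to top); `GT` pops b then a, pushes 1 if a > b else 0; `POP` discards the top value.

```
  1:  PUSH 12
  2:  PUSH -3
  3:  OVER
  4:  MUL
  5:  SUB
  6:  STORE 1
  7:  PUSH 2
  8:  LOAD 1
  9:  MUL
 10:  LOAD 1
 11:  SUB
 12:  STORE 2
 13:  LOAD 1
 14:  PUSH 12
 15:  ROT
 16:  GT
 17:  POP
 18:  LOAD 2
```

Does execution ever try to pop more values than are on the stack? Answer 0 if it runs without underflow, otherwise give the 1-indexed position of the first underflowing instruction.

15

PUSH 12 -> 12
PUSH -3 -> 12 -3
OVER    -> 12 -3 12
MUL     -> 12 -36
SUB     -> 48
STORE 1 -> (empty)
PUSH 2  -> 2
LOAD 1  -> 2 48
MUL     -> 96
LOAD 1  -> 96 48
SUB     -> 48
STORE 2 -> (empty)
LOAD 1  -> 48
PUSH 12 -> 48 12
ROT  — needs 3 operands, stack has 2 → underflow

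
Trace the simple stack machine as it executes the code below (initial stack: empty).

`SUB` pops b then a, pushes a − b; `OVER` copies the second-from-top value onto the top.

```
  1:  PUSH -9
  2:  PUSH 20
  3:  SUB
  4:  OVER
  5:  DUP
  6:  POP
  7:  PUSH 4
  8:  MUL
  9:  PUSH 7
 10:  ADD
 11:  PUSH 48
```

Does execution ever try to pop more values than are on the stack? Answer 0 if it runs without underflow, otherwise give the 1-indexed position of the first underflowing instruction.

PUSH -9 -> -9
PUSH 20 -> -9 20
SUB     -> -29
OVER  — needs 2 operands, stack has 1 → underflow

4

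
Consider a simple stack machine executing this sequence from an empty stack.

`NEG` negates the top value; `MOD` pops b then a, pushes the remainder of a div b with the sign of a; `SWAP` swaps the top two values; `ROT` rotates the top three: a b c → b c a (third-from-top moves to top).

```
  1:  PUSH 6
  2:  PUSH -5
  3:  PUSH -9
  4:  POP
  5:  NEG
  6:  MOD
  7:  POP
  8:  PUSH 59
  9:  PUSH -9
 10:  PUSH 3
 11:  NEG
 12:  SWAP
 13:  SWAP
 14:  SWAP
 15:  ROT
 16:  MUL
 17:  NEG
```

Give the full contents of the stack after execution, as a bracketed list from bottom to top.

[-3, 531]

PUSH 6  : [6]
PUSH -5 : [6, -5]
PUSH -9 : [6, -5, -9]
POP     : [6, -5]
NEG     : [6, 5]
MOD     : [1]
POP     : []
PUSH 59 : [59]
PUSH -9 : [59, -9]
PUSH 3  : [59, -9, 3]
NEG     : [59, -9, -3]
SWAP    : [59, -3, -9]
SWAP    : [59, -9, -3]
SWAP    : [59, -3, -9]
ROT     : [-3, -9, 59]
MUL     : [-3, -531]
NEG     : [-3, 531]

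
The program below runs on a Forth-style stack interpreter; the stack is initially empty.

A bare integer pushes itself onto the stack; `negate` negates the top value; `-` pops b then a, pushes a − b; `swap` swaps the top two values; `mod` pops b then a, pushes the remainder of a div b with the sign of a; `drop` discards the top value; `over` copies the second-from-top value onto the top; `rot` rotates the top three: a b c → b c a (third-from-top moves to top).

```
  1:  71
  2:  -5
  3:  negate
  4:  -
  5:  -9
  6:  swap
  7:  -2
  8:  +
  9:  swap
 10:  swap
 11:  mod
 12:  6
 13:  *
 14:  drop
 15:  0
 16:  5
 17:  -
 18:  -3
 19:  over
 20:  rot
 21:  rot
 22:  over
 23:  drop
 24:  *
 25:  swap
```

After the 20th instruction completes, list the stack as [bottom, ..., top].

[-3, -5, -5]

71     → [71]
-5     → [71, -5]
negate → [71, 5]
-      → [66]
-9     → [66, -9]
swap   → [-9, 66]
-2     → [-9, 66, -2]
+      → [-9, 64]
swap   → [64, -9]
swap   → [-9, 64]
mod    → [-9]
6      → [-9, 6]
*      → [-54]
drop   → []
0      → [0]
5      → [0, 5]
-      → [-5]
-3     → [-5, -3]
over   → [-5, -3, -5]
rot    → [-3, -5, -5]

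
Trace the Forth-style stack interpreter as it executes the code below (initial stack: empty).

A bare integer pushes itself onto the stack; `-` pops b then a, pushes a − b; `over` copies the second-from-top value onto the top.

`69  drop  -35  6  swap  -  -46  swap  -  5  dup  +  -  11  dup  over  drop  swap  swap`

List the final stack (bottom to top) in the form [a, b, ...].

69    69
drop  (empty)
-35   -35
6     -35 6
swap  6 -35
-     41
-46   41 -46
swap  -46 41
-     -87
5     -87 5
dup   -87 5 5
+     -87 10
-     -97
11    -97 11
dup   -97 11 11
over  -97 11 11 11
drop  -97 11 11
swap  -97 11 11
swap  -97 11 11

[-97, 11, 11]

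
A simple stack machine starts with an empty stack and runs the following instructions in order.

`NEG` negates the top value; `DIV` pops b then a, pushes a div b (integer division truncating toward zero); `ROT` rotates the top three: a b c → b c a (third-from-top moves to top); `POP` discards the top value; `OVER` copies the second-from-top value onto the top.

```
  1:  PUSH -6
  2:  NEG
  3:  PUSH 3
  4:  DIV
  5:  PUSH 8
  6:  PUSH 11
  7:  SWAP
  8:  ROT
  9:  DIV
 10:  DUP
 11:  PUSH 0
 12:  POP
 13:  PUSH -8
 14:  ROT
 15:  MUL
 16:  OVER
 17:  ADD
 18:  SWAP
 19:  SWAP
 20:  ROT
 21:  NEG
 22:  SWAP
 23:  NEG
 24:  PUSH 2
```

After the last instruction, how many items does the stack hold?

PUSH -6 -> -6
NEG     -> 6
PUSH 3  -> 6 3
DIV     -> 2
PUSH 8  -> 2 8
PUSH 11 -> 2 8 11
SWAP    -> 2 11 8
ROT     -> 11 8 2
DIV     -> 11 4
DUP     -> 11 4 4
PUSH 0  -> 11 4 4 0
POP     -> 11 4 4
PUSH -8 -> 11 4 4 -8
ROT     -> 11 4 -8 4
MUL     -> 11 4 -32
OVER    -> 11 4 -32 4
ADD     -> 11 4 -28
SWAP    -> 11 -28 4
SWAP    -> 11 4 -28
ROT     -> 4 -28 11
NEG     -> 4 -28 -11
SWAP    -> 4 -11 -28
NEG     -> 4 -11 28
PUSH 2  -> 4 -11 28 2

4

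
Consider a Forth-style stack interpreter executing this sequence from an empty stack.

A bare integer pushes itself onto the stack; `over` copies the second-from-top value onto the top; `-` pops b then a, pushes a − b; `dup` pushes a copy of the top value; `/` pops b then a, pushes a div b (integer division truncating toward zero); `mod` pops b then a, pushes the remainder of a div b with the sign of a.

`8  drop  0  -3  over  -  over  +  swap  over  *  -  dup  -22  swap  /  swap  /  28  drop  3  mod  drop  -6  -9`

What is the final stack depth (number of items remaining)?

8    : [8]
drop : []
0    : [0]
-3   : [0, -3]
over : [0, -3, 0]
-    : [0, -3]
over : [0, -3, 0]
+    : [0, -3]
swap : [-3, 0]
over : [-3, 0, -3]
*    : [-3, 0]
-    : [-3]
dup  : [-3, -3]
-22  : [-3, -3, -22]
swap : [-3, -22, -3]
/    : [-3, 7]
swap : [7, -3]
/    : [-2]
28   : [-2, 28]
drop : [-2]
3    : [-2, 3]
mod  : [-2]
drop : []
-6   : [-6]
-9   : [-6, -9]

2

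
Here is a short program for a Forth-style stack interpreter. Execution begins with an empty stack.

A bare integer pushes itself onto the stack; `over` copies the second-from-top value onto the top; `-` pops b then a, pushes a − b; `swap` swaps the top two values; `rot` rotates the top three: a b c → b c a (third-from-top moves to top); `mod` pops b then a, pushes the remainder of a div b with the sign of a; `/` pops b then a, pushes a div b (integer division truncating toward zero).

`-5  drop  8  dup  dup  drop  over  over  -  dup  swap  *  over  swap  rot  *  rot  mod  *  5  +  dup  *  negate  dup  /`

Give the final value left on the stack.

-5     : -5
drop   : (empty)
8      : 8
dup    : 8 8
dup    : 8 8 8
drop   : 8 8
over   : 8 8 8
over   : 8 8 8 8
-      : 8 8 0
dup    : 8 8 0 0
swap   : 8 8 0 0
*      : 8 8 0
over   : 8 8 0 8
swap   : 8 8 8 0
rot    : 8 8 0 8
*      : 8 8 0
rot    : 8 0 8
mod    : 8 0
*      : 0
5      : 0 5
+      : 5
dup    : 5 5
*      : 25
negate : -25
dup    : -25 -25
/      : 1

1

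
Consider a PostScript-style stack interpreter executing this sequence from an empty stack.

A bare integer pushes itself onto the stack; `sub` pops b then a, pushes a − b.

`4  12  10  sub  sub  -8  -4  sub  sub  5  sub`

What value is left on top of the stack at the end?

4    [4]
12   [4, 12]
10   [4, 12, 10]
sub  [4, 2]
sub  [2]
-8   [2, -8]
-4   [2, -8, -4]
sub  [2, -4]
sub  [6]
5    [6, 5]
sub  [1]

1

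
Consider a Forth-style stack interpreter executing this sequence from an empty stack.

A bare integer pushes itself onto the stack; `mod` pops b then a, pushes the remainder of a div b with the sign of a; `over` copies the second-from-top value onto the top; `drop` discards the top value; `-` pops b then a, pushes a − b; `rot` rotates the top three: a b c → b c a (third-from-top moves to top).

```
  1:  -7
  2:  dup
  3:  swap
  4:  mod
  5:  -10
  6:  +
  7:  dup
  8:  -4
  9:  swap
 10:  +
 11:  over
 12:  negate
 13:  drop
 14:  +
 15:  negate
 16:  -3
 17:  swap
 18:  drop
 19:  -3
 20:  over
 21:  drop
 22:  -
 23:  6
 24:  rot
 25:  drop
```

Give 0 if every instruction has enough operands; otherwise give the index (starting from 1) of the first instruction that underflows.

-7     : -7
dup    : -7 -7
swap   : -7 -7
mod    : 0
-10    : 0 -10
+      : -10
dup    : -10 -10
-4     : -10 -10 -4
swap   : -10 -4 -10
+      : -10 -14
over   : -10 -14 -10
negate : -10 -14 10
drop   : -10 -14
+      : -24
negate : 24
-3     : 24 -3
swap   : -3 24
drop   : -3
-3     : -3 -3
over   : -3 -3 -3
drop   : -3 -3
-      : 0
6      : 0 6
rot  — needs 3 operands, stack has 2 → underflow

24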